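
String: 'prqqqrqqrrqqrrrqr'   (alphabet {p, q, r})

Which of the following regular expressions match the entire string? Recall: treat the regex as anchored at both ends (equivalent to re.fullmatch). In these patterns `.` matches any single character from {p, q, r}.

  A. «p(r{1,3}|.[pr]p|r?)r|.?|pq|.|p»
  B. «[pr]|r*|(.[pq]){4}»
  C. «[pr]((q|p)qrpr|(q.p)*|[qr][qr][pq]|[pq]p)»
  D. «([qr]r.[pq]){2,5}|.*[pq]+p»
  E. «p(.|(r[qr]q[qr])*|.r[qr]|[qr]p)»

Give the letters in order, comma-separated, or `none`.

A → no match
B → no match
C → no match
D → no match
E → match

E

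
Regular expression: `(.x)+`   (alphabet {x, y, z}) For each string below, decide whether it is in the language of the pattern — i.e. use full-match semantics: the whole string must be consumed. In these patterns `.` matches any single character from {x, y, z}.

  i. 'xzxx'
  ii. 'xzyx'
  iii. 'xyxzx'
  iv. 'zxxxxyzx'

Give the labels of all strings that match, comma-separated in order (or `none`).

none

i. 'xzxx' → no match
ii. 'xzyx' → no match
iii. 'xyxzx' → no match
iv. 'zxxxxyzx' → no match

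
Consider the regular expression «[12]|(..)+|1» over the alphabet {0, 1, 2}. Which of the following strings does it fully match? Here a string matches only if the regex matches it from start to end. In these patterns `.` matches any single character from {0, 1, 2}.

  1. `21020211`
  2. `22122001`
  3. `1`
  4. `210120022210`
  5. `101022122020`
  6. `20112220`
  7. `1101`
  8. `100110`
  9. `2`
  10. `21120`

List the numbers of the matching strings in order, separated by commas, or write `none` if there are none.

1 → match
2 → match
3 → match
4 → match
5 → match
6 → match
7 → match
8 → match
9 → match
10 → no match

1, 2, 3, 4, 5, 6, 7, 8, 9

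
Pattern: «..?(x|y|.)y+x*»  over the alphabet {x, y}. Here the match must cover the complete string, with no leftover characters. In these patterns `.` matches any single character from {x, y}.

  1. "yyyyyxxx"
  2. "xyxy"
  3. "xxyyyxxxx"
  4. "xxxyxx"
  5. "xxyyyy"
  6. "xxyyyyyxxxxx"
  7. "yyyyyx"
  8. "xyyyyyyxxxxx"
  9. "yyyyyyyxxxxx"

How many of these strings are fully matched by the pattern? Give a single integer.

1 → match
2 → match
3 → match
4 → match
5 → match
6 → match
7 → match
8 → match
9 → match
Total matched: 9

9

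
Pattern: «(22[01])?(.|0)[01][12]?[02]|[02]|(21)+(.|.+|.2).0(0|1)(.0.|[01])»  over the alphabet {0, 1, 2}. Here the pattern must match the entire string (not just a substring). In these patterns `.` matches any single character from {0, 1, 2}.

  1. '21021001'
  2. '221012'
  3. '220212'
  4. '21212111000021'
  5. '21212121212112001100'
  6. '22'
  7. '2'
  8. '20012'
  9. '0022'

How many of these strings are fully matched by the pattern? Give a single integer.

6

1. '21021001' → match
2. '221012' → match
3. '220212' → match
4 → no match
5 → match
6. '22' → no match
7. '2' → match
8. '20012' → no match
9. '0022' → match
Total matched: 6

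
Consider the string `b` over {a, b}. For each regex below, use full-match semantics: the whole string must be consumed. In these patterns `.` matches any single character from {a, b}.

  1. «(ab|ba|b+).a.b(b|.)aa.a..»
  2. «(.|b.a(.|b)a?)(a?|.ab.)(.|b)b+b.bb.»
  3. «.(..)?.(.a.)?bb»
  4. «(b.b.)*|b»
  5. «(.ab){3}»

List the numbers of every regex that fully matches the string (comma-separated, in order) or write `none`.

4

1 → no match
2 → no match
3 → no match — must end with `bb`
4 → match
5 → no match — must end with `ab`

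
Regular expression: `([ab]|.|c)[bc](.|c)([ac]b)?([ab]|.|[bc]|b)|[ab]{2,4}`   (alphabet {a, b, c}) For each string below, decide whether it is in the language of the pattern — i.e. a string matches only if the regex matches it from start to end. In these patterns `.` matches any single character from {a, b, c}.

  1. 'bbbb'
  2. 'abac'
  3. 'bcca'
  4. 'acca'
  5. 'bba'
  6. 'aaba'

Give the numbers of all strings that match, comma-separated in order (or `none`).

1 → match
2 → match
3 → match
4 → match
5 → match
6 → match

1, 2, 3, 4, 5, 6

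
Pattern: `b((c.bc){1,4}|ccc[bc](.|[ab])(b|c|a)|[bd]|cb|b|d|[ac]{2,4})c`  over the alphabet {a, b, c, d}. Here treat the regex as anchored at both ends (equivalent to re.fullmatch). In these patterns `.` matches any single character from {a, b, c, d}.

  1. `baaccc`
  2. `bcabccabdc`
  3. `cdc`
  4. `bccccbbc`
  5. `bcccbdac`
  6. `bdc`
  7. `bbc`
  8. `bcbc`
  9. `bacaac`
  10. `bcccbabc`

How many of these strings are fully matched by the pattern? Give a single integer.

8

1 → match
2 → no match
3 → no match — must start with `b`
4 → match
5 → match
6 → match
7 → match
8 → match
9 → match
10 → match
Total matched: 8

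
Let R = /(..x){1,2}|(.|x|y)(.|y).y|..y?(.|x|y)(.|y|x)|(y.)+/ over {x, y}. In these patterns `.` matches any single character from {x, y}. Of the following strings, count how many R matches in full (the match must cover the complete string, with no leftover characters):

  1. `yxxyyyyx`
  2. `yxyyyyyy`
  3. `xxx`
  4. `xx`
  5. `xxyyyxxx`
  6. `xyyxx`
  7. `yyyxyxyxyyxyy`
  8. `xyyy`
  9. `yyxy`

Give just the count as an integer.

5

1 → no match
2 → match
3 → match
4 → no match
5 → no match
6 → match
7 → no match
8 → match
9 → match
Total matched: 5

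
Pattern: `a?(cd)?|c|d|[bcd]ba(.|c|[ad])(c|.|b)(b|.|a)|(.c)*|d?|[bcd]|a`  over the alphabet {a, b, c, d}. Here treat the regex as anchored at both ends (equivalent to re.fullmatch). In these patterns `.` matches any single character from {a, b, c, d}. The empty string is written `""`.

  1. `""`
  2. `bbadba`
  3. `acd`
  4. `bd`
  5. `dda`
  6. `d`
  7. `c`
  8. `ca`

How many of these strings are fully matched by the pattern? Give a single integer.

5

1. `""` → match
2. `bbadba` → match
3. `acd` → match
4. `bd` → no match
5. `dda` → no match
6. `d` → match
7. `c` → match
8. `ca` → no match
Total matched: 5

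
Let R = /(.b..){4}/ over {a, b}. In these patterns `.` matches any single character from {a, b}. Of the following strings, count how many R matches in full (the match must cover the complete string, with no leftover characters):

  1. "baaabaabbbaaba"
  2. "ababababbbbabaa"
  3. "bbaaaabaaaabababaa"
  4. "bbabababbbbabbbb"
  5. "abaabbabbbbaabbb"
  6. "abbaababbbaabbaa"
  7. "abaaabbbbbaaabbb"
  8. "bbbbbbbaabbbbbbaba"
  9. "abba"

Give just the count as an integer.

4

1 → no match
2 → no match
3 → no match
4 → match
5 → match
6 → match
7 → match
8 → no match
9 → no match
Total matched: 4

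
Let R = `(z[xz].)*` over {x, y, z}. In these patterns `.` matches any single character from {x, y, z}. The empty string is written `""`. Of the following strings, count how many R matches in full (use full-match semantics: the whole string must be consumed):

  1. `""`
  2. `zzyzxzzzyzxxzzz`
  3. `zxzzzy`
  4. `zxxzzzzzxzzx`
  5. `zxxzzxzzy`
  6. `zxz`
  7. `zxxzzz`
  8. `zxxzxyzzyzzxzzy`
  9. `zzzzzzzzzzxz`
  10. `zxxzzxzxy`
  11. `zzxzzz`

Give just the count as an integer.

11

1 → match
2 → match
3 → match
4 → match
5 → match
6 → match
7 → match
8 → match
9 → match
10 → match
11 → match
Total matched: 11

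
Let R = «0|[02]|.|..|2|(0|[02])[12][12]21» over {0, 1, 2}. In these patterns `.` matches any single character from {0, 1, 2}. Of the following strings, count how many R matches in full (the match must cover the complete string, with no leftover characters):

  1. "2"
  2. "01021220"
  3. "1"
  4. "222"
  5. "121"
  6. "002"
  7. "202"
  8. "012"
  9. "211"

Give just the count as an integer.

1 → match
2 → no match
3 → match
4 → no match
5 → no match
6 → no match
7 → no match
8 → no match
9 → no match
Total matched: 2

2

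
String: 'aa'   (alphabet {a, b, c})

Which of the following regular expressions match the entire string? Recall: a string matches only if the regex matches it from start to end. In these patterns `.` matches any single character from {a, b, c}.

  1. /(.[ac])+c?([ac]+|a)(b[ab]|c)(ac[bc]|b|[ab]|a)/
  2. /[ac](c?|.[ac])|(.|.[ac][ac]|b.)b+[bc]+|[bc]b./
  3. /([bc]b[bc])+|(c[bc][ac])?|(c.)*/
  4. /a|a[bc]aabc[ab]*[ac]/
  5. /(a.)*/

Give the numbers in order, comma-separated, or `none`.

5

1 → no match
2 → no match
3 → no match
4 → no match
5 → match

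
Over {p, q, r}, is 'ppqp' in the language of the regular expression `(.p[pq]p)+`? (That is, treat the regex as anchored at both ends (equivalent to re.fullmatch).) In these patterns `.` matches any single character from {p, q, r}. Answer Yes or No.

Yes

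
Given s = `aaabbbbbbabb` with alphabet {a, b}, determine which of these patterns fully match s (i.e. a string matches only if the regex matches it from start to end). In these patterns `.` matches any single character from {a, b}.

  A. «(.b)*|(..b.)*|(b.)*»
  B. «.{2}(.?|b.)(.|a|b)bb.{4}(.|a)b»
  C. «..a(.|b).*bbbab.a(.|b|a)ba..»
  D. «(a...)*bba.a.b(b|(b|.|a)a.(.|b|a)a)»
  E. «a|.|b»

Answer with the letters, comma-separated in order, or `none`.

B

A → no match
B → match
C → no match
D → no match
E → no match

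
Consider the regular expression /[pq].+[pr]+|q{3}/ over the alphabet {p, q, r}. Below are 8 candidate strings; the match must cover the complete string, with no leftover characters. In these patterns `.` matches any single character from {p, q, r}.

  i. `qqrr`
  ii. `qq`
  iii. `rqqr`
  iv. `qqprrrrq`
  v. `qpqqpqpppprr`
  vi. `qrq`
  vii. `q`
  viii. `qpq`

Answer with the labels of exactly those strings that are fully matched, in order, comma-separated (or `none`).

i, v

i. `qqrr` → match
ii. `qq` → no match
iii. `rqqr` → no match
iv. `qqprrrrq` → no match
v. `qpqqpqpppprr` → match
vi. `qrq` → no match
vii. `q` → no match
viii. `qpq` → no match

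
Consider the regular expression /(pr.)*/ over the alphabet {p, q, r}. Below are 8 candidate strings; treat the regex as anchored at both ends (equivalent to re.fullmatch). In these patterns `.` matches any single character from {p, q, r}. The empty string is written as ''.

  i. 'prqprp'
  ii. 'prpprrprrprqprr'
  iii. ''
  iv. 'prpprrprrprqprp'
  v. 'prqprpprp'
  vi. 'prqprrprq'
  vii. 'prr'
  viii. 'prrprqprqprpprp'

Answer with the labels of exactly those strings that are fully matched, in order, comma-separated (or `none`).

i, ii, iii, iv, v, vi, vii, viii

i. 'prqprp' → match
ii → match
iii. '' → match
iv → match
v. 'prqprpprp' → match
vi. 'prqprrprq' → match
vii. 'prr' → match
viii → match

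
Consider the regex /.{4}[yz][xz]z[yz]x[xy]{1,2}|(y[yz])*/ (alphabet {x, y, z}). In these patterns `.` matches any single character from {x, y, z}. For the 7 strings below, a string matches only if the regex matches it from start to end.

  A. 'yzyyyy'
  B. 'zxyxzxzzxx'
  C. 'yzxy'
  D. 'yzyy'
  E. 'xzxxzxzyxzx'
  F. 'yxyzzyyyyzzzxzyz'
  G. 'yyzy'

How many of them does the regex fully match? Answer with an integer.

A → match
B → match
C → no match
D → match
E → no match
F → no match
G → no match
Total matched: 3

3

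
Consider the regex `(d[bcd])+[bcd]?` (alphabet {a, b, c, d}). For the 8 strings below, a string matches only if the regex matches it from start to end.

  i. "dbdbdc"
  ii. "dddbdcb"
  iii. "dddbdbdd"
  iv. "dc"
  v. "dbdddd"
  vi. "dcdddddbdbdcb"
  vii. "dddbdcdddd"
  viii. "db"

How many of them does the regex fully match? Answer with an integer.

8

i → match
ii → match
iii → match
iv → match
v → match
vi → match
vii → match
viii → match
Total matched: 8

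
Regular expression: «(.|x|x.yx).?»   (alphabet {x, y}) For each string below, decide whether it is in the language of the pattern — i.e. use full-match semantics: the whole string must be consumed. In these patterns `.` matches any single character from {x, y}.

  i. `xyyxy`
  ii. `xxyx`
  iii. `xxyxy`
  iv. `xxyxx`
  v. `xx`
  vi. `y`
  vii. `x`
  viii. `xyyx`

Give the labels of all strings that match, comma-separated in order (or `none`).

i → match
ii → match
iii → match
iv → match
v → match
vi → match
vii → match
viii → match

i, ii, iii, iv, v, vi, vii, viii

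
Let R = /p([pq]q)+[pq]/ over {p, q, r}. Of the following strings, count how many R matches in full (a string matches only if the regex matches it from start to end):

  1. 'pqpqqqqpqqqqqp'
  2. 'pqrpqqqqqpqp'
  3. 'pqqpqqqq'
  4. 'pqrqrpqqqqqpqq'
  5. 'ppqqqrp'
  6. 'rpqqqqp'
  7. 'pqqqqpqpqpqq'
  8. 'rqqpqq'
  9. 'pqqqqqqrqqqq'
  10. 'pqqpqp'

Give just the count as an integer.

3

1 → no match
2 → no match
3 → match
4 → no match
5 → no match
6 → no match — must start with 'p'
7 → match
8 → no match — must start with 'p'
9 → no match
10 → match
Total matched: 3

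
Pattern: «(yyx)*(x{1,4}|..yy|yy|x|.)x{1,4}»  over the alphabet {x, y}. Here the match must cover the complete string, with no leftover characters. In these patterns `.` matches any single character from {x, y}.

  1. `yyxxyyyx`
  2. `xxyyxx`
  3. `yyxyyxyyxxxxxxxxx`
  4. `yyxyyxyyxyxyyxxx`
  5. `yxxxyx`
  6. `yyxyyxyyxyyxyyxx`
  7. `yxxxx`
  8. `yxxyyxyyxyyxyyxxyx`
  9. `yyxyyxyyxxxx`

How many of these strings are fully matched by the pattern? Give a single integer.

7

1 → match
2 → match
3 → match
4 → match
5 → no match
6 → match
7 → match
8 → no match
9 → match
Total matched: 7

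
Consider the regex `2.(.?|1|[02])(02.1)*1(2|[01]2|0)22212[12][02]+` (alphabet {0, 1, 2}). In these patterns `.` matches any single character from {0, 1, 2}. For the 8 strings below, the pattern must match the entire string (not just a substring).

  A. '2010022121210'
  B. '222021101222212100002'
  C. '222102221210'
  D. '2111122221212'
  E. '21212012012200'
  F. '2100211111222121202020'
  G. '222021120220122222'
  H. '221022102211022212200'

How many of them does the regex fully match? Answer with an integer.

3

A → no match
B → no match
C → match
D → match
E → no match
F → no match
G → no match
H → match
Total matched: 3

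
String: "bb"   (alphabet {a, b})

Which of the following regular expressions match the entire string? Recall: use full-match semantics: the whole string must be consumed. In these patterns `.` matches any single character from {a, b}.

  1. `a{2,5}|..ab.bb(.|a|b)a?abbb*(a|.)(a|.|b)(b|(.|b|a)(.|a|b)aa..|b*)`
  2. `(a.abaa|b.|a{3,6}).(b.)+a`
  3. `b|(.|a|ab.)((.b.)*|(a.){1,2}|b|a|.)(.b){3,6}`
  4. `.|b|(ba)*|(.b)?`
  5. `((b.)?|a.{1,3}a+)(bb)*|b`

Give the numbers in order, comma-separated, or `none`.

4, 5

1 → no match
2 → no match — must end with "a"
3 → no match
4 → match
5 → match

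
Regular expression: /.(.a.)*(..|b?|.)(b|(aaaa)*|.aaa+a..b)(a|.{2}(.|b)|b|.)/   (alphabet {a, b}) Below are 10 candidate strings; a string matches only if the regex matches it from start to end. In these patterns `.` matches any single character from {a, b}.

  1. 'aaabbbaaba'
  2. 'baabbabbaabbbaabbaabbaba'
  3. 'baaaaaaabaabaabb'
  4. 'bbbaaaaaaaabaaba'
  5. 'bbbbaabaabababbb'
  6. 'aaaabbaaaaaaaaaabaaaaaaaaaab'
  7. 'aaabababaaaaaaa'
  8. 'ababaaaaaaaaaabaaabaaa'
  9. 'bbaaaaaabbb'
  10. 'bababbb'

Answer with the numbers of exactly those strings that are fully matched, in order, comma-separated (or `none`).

1 → no match
2 → no match
3 → no match
4 → no match
5 → no match
6 → no match
7 → no match
8 → no match
9 → match
10 → no match

9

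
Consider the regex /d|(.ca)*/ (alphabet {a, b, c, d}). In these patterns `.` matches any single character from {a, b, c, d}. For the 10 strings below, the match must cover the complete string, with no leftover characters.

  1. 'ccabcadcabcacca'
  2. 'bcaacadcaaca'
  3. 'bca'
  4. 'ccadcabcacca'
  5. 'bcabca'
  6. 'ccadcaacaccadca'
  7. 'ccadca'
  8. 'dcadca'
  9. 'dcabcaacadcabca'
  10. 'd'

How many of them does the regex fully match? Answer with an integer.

10

1 → match
2 → match
3 → match
4 → match
5 → match
6 → match
7 → match
8 → match
9 → match
10 → match
Total matched: 10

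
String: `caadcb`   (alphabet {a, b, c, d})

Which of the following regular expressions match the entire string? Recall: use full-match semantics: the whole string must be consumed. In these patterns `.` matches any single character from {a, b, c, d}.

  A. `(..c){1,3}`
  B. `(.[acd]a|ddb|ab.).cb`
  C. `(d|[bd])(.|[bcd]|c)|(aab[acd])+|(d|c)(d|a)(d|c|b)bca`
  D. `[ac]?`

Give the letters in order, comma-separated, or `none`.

B

A → no match — must end with `c`
B → match
C → no match
D → no match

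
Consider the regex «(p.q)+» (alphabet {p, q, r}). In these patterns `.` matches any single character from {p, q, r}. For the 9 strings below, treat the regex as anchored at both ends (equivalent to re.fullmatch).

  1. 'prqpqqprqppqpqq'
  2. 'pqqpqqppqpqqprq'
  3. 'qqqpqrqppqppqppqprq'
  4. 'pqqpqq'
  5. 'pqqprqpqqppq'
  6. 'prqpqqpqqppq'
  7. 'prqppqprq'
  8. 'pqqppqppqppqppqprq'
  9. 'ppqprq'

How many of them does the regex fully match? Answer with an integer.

8

1 → match
2 → match
3 → no match — must start with 'p'
4 → match
5 → match
6 → match
7 → match
8 → match
9 → match
Total matched: 8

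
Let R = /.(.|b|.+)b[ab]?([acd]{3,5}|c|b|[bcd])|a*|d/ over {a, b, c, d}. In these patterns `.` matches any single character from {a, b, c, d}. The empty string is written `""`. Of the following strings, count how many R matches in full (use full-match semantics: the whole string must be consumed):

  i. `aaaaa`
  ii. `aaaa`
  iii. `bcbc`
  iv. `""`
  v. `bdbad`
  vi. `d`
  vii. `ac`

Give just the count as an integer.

6

i → match
ii → match
iii → match
iv → match
v → match
vi → match
vii → no match
Total matched: 6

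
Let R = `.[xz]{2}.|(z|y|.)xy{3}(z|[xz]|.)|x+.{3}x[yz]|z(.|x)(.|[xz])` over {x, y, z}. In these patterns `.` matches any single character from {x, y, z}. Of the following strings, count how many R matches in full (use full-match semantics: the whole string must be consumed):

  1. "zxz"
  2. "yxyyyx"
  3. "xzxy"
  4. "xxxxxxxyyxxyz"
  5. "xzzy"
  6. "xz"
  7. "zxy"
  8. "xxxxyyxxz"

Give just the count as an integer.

6

1 → match
2 → match
3 → match
4 → no match
5 → match
6 → no match
7 → match
8 → match
Total matched: 6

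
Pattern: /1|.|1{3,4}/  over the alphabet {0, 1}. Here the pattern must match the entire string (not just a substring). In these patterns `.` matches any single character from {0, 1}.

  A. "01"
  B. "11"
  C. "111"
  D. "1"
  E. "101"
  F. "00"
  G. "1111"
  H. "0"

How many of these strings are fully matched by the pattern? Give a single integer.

4

A → no match
B → no match
C → match
D → match
E → no match
F → no match
G → match
H → match
Total matched: 4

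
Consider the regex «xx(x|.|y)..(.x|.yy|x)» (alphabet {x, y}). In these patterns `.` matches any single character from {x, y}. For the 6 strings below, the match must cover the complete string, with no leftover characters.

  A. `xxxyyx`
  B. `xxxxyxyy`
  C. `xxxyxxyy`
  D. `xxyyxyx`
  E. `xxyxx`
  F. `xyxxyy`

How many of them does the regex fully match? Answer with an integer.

4

A → match
B → match
C → match
D → match
E → no match
F → no match — must start with `xx`
Total matched: 4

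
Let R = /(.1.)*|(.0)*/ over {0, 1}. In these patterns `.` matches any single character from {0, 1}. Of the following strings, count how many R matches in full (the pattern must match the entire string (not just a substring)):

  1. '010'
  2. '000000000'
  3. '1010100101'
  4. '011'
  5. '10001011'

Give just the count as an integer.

2

1 → match
2 → no match
3 → no match
4 → match
5 → no match
Total matched: 2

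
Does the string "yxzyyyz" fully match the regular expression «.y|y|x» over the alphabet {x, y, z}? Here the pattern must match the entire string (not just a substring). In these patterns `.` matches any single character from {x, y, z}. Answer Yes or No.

No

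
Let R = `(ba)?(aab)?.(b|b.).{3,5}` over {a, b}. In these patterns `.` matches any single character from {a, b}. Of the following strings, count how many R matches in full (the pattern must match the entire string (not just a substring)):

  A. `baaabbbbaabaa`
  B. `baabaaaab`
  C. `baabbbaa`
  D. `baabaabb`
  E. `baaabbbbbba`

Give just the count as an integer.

A → match
B → match
C → match
D → match
E → match
Total matched: 5

5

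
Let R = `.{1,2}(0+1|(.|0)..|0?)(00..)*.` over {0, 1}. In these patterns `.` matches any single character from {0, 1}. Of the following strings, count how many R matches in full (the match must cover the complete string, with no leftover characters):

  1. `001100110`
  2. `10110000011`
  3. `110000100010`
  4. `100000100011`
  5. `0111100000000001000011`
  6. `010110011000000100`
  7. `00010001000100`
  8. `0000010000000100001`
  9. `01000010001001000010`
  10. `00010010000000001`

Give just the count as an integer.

1 → match
2 → no match
3 → match
4 → match
5 → match
6 → match
7 → match
8 → match
9 → match
10 → match
Total matched: 9

9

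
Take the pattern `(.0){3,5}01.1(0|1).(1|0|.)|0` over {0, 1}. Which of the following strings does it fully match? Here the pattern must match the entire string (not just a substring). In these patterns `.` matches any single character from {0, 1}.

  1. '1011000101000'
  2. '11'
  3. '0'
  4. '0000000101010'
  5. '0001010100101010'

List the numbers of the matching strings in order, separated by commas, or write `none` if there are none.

3, 4

1 → no match
2 → no match
3 → match
4 → match
5 → no match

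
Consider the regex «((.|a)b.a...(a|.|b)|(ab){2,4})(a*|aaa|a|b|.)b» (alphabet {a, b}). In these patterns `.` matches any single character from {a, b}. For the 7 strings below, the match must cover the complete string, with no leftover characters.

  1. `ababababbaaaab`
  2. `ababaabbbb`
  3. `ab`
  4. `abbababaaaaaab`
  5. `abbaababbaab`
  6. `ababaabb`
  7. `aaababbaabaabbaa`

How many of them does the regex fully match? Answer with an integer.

1

1 → no match
2. `ababaabbbb` → no match
3. `ab` → no match
4 → match
5. `abbaababbaab` → no match
6. `ababaabb` → no match
7 → no match — must end with `b`
Total matched: 1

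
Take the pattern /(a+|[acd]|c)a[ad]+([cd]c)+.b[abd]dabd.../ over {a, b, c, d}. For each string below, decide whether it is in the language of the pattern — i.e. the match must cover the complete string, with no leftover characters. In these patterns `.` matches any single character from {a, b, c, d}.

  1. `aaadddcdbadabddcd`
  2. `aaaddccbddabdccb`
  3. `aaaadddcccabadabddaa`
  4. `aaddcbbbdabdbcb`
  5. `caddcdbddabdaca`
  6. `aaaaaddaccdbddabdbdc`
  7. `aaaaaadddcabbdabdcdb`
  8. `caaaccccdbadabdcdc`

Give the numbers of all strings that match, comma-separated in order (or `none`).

1 → match
2 → match
3 → match
4 → match
5 → match
6 → match
7 → match
8 → match

1, 2, 3, 4, 5, 6, 7, 8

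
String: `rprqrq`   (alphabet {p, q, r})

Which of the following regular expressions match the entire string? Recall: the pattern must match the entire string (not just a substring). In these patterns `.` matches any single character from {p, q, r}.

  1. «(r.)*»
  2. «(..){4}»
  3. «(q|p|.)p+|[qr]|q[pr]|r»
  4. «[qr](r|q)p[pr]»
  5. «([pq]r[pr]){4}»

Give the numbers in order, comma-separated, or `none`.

1 → match
2 → no match
3 → no match
4 → no match
5 → no match

1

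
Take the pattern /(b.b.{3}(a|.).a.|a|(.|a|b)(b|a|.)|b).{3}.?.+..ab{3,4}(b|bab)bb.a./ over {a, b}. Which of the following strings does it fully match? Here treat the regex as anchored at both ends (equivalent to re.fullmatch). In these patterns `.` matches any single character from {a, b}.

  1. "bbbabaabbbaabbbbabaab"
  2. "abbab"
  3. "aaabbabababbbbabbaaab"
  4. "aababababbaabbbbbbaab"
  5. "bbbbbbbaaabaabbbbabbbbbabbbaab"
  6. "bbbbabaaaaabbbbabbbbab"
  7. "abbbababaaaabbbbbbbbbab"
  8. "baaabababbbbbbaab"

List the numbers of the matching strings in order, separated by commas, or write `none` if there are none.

1 → no match
2 → no match
3 → no match
4 → match
5 → match
6 → match
7 → no match
8 → match

4, 5, 6, 8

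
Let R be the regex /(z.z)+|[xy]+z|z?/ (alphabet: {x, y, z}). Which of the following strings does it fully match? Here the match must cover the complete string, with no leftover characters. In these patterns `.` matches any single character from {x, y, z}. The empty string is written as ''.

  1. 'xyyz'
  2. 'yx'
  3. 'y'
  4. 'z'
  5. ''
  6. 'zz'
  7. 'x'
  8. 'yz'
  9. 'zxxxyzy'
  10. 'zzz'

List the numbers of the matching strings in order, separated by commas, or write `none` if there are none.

1. 'xyyz' → match
2. 'yx' → no match
3. 'y' → no match
4. 'z' → match
5. '' → match
6. 'zz' → no match
7. 'x' → no match
8. 'yz' → match
9. 'zxxxyzy' → no match
10. 'zzz' → match

1, 4, 5, 8, 10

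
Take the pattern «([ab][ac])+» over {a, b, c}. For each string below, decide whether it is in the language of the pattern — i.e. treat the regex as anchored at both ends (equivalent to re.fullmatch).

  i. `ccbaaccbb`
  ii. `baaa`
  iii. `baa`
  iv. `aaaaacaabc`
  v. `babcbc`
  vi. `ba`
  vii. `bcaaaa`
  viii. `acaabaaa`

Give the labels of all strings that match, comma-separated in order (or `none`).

ii, iv, v, vi, vii, viii

i. `ccbaaccbb` → no match
ii. `baaa` → match
iii. `baa` → no match
iv. `aaaaacaabc` → match
v. `babcbc` → match
vi. `ba` → match
vii. `bcaaaa` → match
viii. `acaabaaa` → match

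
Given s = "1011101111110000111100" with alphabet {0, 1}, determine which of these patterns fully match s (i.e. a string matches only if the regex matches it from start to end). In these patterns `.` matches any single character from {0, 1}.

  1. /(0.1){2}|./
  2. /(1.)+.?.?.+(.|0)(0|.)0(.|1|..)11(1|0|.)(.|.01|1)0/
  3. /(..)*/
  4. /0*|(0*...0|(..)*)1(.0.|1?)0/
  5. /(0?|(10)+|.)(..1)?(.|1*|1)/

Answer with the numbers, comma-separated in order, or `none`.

2, 3

1 → no match
2 → match
3 → match
4 → no match
5 → no match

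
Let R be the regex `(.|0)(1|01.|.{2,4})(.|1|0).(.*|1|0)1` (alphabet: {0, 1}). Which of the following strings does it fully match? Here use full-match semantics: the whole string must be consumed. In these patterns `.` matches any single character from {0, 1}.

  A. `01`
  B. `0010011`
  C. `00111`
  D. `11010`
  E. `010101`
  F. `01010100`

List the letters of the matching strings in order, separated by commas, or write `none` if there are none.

B, E

A. `01` → no match
B. `0010011` → match
C. `00111` → no match
D. `11010` → no match — must end with `1`
E. `010101` → match
F. `01010100` → no match — must end with `1`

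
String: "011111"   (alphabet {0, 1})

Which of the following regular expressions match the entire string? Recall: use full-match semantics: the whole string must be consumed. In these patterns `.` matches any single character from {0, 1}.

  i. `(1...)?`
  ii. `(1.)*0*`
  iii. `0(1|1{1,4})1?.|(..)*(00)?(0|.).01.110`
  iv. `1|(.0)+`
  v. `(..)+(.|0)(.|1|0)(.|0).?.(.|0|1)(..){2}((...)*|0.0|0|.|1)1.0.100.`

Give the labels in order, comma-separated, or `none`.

i → no match
ii → no match
iii → match
iv → no match
v → no match

iii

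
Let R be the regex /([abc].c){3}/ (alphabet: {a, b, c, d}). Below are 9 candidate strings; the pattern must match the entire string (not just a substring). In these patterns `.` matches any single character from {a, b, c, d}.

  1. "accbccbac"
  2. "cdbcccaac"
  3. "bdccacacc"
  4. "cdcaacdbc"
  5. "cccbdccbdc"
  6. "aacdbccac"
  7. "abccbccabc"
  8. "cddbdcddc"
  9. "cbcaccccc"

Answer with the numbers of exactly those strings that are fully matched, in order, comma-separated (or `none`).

1 → match
2 → no match
3 → match
4 → no match
5 → no match
6 → no match
7 → no match
8 → no match
9 → match

1, 3, 9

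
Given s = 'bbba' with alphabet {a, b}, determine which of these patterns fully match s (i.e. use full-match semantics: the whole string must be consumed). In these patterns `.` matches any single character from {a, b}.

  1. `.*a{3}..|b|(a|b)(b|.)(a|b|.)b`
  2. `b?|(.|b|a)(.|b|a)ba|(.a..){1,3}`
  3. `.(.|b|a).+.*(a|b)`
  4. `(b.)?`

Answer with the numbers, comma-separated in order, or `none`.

2, 3

1 → no match
2 → match
3 → match
4 → no match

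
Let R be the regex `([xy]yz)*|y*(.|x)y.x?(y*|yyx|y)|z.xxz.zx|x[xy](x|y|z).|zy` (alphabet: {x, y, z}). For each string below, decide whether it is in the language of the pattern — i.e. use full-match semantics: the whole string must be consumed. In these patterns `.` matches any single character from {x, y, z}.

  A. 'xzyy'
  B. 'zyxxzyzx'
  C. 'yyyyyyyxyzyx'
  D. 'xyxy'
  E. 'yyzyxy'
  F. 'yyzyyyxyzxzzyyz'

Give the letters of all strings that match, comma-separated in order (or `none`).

A. 'xzyy' → no match
B. 'zyxxzyzx' → match
C. 'yyyyyyyxyzyx' → no match
D. 'xyxy' → match
E. 'yyzyxy' → match
F → no match

B, D, E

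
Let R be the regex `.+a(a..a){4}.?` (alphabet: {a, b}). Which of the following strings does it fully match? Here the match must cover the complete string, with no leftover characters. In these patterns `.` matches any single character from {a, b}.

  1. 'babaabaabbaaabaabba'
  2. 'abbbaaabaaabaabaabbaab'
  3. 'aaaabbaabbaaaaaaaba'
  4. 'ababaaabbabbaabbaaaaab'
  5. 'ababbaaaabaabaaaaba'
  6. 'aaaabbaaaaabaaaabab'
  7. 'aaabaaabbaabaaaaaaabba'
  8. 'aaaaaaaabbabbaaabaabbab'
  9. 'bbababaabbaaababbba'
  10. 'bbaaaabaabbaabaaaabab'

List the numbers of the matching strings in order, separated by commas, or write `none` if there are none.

3, 7, 10

1 → no match
2 → no match
3 → match
4 → no match
5 → no match
6 → no match
7 → match
8 → no match
9 → no match
10 → match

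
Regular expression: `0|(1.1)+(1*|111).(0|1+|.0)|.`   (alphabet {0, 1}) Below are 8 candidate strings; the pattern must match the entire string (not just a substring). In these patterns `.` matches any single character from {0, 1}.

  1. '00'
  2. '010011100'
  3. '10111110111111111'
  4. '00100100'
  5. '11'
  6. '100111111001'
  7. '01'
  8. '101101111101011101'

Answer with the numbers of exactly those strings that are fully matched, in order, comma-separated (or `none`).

1 → no match
2 → no match
3 → match
4 → no match
5 → no match
6 → no match
7 → no match
8 → no match

3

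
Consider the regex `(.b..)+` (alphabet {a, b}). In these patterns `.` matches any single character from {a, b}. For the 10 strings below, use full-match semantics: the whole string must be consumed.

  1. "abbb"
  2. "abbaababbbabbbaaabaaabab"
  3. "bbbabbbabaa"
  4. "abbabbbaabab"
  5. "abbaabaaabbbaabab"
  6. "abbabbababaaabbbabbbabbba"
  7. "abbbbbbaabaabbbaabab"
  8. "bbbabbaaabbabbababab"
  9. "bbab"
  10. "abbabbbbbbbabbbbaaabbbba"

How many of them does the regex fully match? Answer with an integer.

6

1. "abbb" → match
2 → match
3. "bbbabbbabaa" → no match
4. "abbabbbaabab" → match
5 → no match
6 → no match
7 → match
8 → match
9. "bbab" → match
10 → no match
Total matched: 6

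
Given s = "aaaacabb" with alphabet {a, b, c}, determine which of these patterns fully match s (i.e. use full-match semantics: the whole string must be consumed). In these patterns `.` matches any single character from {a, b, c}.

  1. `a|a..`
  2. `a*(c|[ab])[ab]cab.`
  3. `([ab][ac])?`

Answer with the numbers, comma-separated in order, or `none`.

1 → no match
2 → match
3 → no match

2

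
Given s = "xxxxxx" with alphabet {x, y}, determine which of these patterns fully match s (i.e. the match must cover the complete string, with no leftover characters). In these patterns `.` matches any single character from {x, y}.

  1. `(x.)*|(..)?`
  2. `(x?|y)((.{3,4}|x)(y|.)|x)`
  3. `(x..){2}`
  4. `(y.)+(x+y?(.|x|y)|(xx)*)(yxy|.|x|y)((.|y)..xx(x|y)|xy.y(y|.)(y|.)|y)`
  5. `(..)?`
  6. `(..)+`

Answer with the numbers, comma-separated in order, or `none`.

1, 2, 3, 6

1 → match
2 → match
3 → match
4 → no match — must start with "y"
5 → no match
6 → match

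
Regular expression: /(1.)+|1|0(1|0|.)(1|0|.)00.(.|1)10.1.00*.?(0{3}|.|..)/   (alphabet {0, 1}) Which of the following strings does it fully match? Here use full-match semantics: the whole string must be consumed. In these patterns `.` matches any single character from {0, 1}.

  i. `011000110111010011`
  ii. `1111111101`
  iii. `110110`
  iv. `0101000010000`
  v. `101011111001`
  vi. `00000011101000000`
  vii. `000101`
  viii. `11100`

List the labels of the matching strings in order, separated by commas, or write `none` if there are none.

i → no match
ii → no match
iii → no match
iv → no match
v → no match
vi → no match
vii → no match
viii → no match

none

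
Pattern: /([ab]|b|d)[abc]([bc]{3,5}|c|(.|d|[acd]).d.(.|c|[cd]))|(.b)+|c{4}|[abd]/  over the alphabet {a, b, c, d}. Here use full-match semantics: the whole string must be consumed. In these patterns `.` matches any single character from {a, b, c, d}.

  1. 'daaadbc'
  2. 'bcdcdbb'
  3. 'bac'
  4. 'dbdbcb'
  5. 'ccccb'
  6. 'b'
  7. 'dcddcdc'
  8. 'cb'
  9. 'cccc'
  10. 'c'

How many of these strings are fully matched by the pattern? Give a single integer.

7

1 → match
2 → match
3 → match
4 → match
5 → no match
6 → match
7 → no match
8 → match
9 → match
10 → no match
Total matched: 7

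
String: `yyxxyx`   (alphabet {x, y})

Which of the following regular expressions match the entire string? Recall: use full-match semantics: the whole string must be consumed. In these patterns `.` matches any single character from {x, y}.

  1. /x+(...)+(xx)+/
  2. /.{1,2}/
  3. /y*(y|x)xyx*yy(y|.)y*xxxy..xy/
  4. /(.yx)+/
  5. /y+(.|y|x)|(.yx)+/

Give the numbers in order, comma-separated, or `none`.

1 → no match — must start with `x`
2 → no match
3 → no match — must end with `xy`
4 → match
5 → match

4, 5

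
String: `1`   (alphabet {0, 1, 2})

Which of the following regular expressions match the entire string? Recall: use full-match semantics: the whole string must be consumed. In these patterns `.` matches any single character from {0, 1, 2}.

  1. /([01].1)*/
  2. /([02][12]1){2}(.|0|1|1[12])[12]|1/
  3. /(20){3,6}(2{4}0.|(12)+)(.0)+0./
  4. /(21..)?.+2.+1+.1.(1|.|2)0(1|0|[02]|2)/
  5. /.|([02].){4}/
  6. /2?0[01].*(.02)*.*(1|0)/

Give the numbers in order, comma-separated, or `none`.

2, 5

1 → no match
2 → match
3 → no match — must start with `20`
4 → no match
5 → match
6 → no match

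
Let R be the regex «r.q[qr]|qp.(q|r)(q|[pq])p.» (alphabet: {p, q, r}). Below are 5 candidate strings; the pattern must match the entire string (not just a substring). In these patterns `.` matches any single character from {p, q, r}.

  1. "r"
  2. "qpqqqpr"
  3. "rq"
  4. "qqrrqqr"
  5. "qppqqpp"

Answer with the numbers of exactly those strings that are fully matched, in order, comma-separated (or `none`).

1 → no match
2 → match
3 → no match
4 → no match
5 → match

2, 5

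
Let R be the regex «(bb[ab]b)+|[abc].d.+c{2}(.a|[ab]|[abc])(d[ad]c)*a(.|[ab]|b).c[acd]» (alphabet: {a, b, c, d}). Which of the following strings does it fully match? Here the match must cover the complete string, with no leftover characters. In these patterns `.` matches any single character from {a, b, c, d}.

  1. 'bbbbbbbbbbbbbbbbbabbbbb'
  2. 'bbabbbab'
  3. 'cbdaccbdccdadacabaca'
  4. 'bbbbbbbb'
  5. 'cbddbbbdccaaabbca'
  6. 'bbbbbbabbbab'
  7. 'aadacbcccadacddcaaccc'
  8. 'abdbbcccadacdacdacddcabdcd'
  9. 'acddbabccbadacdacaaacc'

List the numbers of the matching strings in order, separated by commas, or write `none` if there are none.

2, 3, 4, 5, 6, 7, 8, 9

1 → no match
2 → match
3 → match
4 → match
5 → match
6 → match
7 → match
8 → match
9 → match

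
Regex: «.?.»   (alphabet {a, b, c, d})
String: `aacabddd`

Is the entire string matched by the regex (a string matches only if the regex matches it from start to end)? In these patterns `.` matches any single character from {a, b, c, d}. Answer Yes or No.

No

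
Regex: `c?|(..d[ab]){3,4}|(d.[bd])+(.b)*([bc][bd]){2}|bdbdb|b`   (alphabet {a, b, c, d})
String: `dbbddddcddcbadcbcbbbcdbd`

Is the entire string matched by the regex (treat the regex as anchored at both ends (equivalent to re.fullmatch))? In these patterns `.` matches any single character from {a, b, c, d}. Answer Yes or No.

No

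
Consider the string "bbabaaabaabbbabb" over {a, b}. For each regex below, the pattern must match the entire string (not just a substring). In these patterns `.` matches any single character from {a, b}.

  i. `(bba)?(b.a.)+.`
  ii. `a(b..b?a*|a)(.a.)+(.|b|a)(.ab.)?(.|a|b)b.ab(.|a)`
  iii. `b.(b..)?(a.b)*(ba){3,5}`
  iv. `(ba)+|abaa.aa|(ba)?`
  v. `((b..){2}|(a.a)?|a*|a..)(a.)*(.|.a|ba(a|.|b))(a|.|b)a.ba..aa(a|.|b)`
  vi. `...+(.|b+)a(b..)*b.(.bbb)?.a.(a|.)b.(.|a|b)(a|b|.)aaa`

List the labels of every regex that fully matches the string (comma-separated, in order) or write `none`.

i → match
ii → no match — must start with "a"
iii → no match — must end with "ba"
iv → no match
v → no match
vi → no match — must end with "aaa"

i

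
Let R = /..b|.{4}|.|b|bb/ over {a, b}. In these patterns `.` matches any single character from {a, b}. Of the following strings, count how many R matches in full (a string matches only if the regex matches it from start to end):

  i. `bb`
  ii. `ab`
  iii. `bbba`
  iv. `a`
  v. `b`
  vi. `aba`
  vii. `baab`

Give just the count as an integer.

5

i → match
ii → no match
iii → match
iv → match
v → match
vi → no match
vii → match
Total matched: 5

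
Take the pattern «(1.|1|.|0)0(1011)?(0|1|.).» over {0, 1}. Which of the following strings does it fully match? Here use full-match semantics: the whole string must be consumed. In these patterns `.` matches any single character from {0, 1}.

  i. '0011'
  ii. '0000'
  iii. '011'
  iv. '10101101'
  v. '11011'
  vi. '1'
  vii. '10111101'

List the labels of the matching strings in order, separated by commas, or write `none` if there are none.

i → match
ii → match
iii → no match
iv → match
v → match
vi → no match
vii → no match

i, ii, iv, v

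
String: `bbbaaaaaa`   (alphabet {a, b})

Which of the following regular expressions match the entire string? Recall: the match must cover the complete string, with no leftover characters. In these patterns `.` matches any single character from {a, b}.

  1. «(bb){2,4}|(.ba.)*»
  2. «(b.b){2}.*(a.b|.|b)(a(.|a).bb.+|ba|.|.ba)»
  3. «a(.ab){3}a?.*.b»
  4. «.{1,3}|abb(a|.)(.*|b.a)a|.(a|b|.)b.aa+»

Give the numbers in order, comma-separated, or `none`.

4

1 → no match
2 → no match
3 → no match — must start with `a`
4 → match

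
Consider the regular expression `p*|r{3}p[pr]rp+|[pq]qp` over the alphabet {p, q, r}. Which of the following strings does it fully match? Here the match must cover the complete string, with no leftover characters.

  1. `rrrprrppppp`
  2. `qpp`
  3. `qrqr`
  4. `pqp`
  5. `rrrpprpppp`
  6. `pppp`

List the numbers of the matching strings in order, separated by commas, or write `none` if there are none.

1, 4, 5, 6

1 → match
2 → no match
3 → no match
4 → match
5 → match
6 → match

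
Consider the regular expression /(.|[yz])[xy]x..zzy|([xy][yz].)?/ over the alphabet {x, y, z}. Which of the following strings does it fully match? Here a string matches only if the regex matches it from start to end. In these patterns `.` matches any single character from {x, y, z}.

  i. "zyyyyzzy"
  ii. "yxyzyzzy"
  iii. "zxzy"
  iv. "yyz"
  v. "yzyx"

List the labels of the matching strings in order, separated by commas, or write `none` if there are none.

i → no match
ii → no match
iii → no match
iv → match
v → no match

iv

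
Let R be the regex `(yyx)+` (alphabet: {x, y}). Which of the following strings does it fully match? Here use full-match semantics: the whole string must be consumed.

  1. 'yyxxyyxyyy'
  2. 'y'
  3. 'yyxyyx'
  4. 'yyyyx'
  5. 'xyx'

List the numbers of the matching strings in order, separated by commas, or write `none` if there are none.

1. 'yyxxyyxyyy' → no match — must end with 'yyx'
2. 'y' → no match — must start with 'yyx'
3. 'yyxyyx' → match
4. 'yyyyx' → no match — must start with 'yyx'
5. 'xyx' → no match — must start with 'yyx'

3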